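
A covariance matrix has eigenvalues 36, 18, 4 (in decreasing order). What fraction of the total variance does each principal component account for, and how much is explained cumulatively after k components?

Step 1 — total variance = trace(Sigma) = Σ λ_i = 36 + 18 + 4 = 58.

Step 2 — fraction explained by component i = λ_i / Σ λ:
  PC1: 36/58 = 0.6207
  PC2: 18/58 = 0.3103
  PC3: 4/58 = 0.069

Step 3 — cumulative fraction after k components = (λ_1 + ... + λ_k) / Σ λ:
  k = 1: 36/58 = 0.6207
  k = 2: (36 + 18)/58 = 54/58 = 0.931
  k = 3: (36 + 18 + 4)/58 = 58/58 = 1

Summary (fraction, with percent):

explained: PC1 0.6207 (62.07%), PC2 0.3103 (31.03%), PC3 0.069 (6.9%);  cumulative: 0.6207, 0.931, 1


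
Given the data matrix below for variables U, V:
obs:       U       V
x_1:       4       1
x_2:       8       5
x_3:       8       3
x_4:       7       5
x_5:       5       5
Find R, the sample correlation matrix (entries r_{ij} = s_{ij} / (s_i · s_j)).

Step 1 — column means:
  mean(U) = (4 + 8 + 8 + 7 + 5) / 5 = 32/5 = 6.4
  mean(V) = (1 + 5 + 3 + 5 + 5) / 5 = 19/5 = 3.8

Step 2 — sample variances and covariances s[i,j] = (1/(n-1)) · Σ_k (x_{k,i} - mean_i) · (x_{k,j} - mean_j), with n-1 = 4:
  s[U,U] = ((-2.4)·(-2.4) + (1.6)·(1.6) + (1.6)·(1.6) + (0.6)·(0.6) + (-1.4)·(-1.4)) / 4 = 13.2/4 = 3.3
  s[U,V] = ((-2.4)·(-2.8) + (1.6)·(1.2) + (1.6)·(-0.8) + (0.6)·(1.2) + (-1.4)·(1.2)) / 4 = 6.4/4 = 1.6
  s[V,V] = ((-2.8)·(-2.8) + (1.2)·(1.2) + (-0.8)·(-0.8) + (1.2)·(1.2) + (1.2)·(1.2)) / 4 = 12.8/4 = 3.2
  Sample standard deviations s_i = √(s[i,i]):
  s(U) = √(3.3) = 1.8166
  s(V) = √(3.2) = 1.7889

Step 3 — r_{ij} = s_{ij} / (s_i · s_j):
  r[U,U] = 1 (diagonal).
  r[U,V] = 1.6 / (1.8166 · 1.7889) = 1.6 / 3.2496 = 0.4924
  r[V,V] = 1 (diagonal).

R is symmetric with unit diagonal. Assembling:

R = [[1, 0.4924],
 [0.4924, 1]]


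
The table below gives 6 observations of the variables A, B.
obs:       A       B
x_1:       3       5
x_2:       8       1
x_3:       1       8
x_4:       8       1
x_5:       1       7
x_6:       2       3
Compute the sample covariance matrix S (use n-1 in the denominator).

Step 1 — column means:
  mean(A) = (3 + 8 + 1 + 8 + 1 + 2) / 6 = 23/6 = 3.8333
  mean(B) = (5 + 1 + 8 + 1 + 7 + 3) / 6 = 25/6 = 4.1667

Step 2 — sample covariance S[i,j] = (1/(n-1)) · Σ_k (x_{k,i} - mean_i) · (x_{k,j} - mean_j), with n-1 = 5.
  S[A,A] = ((-0.8333)·(-0.8333) + (4.1667)·(4.1667) + (-2.8333)·(-2.8333) + (4.1667)·(4.1667) + (-2.8333)·(-2.8333) + (-1.8333)·(-1.8333)) / 5 = 54.8333/5 = 10.9667
  S[A,B] = ((-0.8333)·(0.8333) + (4.1667)·(-3.1667) + (-2.8333)·(3.8333) + (4.1667)·(-3.1667) + (-2.8333)·(2.8333) + (-1.8333)·(-1.1667)) / 5 = -43.8333/5 = -8.7667
  S[B,B] = ((0.8333)·(0.8333) + (-3.1667)·(-3.1667) + (3.8333)·(3.8333) + (-3.1667)·(-3.1667) + (2.8333)·(2.8333) + (-1.1667)·(-1.1667)) / 5 = 44.8333/5 = 8.9667

S is symmetric (S[j,i] = S[i,j]). Assembling:

S = [[10.9667, -8.7667],
 [-8.7667, 8.9667]]


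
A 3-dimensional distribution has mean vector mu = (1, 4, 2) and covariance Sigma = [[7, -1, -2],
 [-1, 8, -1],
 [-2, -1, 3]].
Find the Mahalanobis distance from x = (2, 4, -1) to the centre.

Step 1 — centre the observation: (x - mu) = (1, 0, -3).

Step 2 — invert Sigma (cofactor / det for 3×3, or solve directly):
  Sigma^{-1} = [[0.1885, 0.041, 0.1393],
 [0.041, 0.1393, 0.0738],
 [0.1393, 0.0738, 0.4508]].

Step 3 — form the quadratic (x - mu)^T · Sigma^{-1} · (x - mu):
  Sigma^{-1} · (x - mu) = (-0.2295, -0.1803, -1.2131).
  (x - mu)^T · [Sigma^{-1} · (x - mu)] = (1)·(-0.2295) + (0)·(-0.1803) + (-3)·(-1.2131) = 3.4098.

Step 4 — take square root: d = √(3.4098) ≈ 1.8466.

d(x, mu) = √(3.4098) ≈ 1.8466


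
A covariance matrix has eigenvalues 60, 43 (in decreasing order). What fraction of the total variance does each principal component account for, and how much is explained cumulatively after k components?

Step 1 — total variance = trace(Sigma) = Σ λ_i = 60 + 43 = 103.

Step 2 — fraction explained by component i = λ_i / Σ λ:
  PC1: 60/103 = 0.5825
  PC2: 43/103 = 0.4175

Step 3 — cumulative fraction after k components = (λ_1 + ... + λ_k) / Σ λ:
  k = 1: 60/103 = 0.5825
  k = 2: (60 + 43)/103 = 103/103 = 1

Summary (fraction, with percent):

explained: PC1 0.5825 (58.25%), PC2 0.4175 (41.75%);  cumulative: 0.5825, 1


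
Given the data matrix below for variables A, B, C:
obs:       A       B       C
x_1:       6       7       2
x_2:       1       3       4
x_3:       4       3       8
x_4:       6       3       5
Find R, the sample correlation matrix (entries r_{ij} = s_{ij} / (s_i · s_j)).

Step 1 — column means:
  mean(A) = (6 + 1 + 4 + 6) / 4 = 17/4 = 4.25
  mean(B) = (7 + 3 + 3 + 3) / 4 = 16/4 = 4
  mean(C) = (2 + 4 + 8 + 5) / 4 = 19/4 = 4.75

Step 2 — sample variances and covariances s[i,j] = (1/(n-1)) · Σ_k (x_{k,i} - mean_i) · (x_{k,j} - mean_j), with n-1 = 3:
  s[A,A] = ((1.75)·(1.75) + (-3.25)·(-3.25) + (-0.25)·(-0.25) + (1.75)·(1.75)) / 3 = 16.75/3 = 5.5833
  s[A,B] = ((1.75)·(3) + (-3.25)·(-1) + (-0.25)·(-1) + (1.75)·(-1)) / 3 = 7/3 = 2.3333
  s[A,C] = ((1.75)·(-2.75) + (-3.25)·(-0.75) + (-0.25)·(3.25) + (1.75)·(0.25)) / 3 = -2.75/3 = -0.9167
  s[B,B] = ((3)·(3) + (-1)·(-1) + (-1)·(-1) + (-1)·(-1)) / 3 = 12/3 = 4
  s[B,C] = ((3)·(-2.75) + (-1)·(-0.75) + (-1)·(3.25) + (-1)·(0.25)) / 3 = -11/3 = -3.6667
  s[C,C] = ((-2.75)·(-2.75) + (-0.75)·(-0.75) + (3.25)·(3.25) + (0.25)·(0.25)) / 3 = 18.75/3 = 6.25
  Sample standard deviations s_i = √(s[i,i]):
  s(A) = √(5.5833) = 2.3629
  s(B) = √(4) = 2
  s(C) = √(6.25) = 2.5

Step 3 — r_{ij} = s_{ij} / (s_i · s_j):
  r[A,A] = 1 (diagonal).
  r[A,B] = 2.3333 / (2.3629 · 2) = 2.3333 / 4.7258 = 0.4937
  r[A,C] = -0.9167 / (2.3629 · 2.5) = -0.9167 / 5.9073 = -0.1552
  r[B,B] = 1 (diagonal).
  r[B,C] = -3.6667 / (2 · 2.5) = -3.6667 / 5 = -0.7333
  r[C,C] = 1 (diagonal).

R is symmetric with unit diagonal. Assembling:

R = [[1, 0.4937, -0.1552],
 [0.4937, 1, -0.7333],
 [-0.1552, -0.7333, 1]]


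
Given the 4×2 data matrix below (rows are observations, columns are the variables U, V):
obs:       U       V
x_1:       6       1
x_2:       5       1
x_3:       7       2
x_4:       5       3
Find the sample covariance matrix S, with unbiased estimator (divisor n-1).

Step 1 — column means:
  mean(U) = (6 + 5 + 7 + 5) / 4 = 23/4 = 5.75
  mean(V) = (1 + 1 + 2 + 3) / 4 = 7/4 = 1.75

Step 2 — sample covariance S[i,j] = (1/(n-1)) · Σ_k (x_{k,i} - mean_i) · (x_{k,j} - mean_j), with n-1 = 3.
  S[U,U] = ((0.25)·(0.25) + (-0.75)·(-0.75) + (1.25)·(1.25) + (-0.75)·(-0.75)) / 3 = 2.75/3 = 0.9167
  S[U,V] = ((0.25)·(-0.75) + (-0.75)·(-0.75) + (1.25)·(0.25) + (-0.75)·(1.25)) / 3 = -0.25/3 = -0.0833
  S[V,V] = ((-0.75)·(-0.75) + (-0.75)·(-0.75) + (0.25)·(0.25) + (1.25)·(1.25)) / 3 = 2.75/3 = 0.9167

S is symmetric (S[j,i] = S[i,j]). Assembling:

S = [[0.9167, -0.0833],
 [-0.0833, 0.9167]]


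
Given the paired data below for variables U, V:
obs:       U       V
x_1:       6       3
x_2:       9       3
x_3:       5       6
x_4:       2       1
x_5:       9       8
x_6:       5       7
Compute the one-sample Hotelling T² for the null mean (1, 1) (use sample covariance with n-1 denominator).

Step 1 — sample mean vector:
  mean(U) = (6 + 9 + 5 + 2 + 9 + 5) / 6 = 36/6 = 6
  mean(V) = (3 + 3 + 6 + 1 + 8 + 7) / 6 = 28/6 = 4.6667
  x̄ = (6, 4.6667),  deviation x̄ - mu_0 = (6, 4.6667) - (1, 1) = (5, 3.6667).

Step 2 — sample covariance matrix, S[i,j] = (1/(n-1)) · Σ_k (x_{k,i} - mean_i) · (x_{k,j} - mean_j), divisor n-1 = 5:
  S[U,U] = ((0)·(0) + (3)·(3) + (-1)·(-1) + (-4)·(-4) + (3)·(3) + (-1)·(-1)) / 5 = 36/5 = 7.2
  S[U,V] = ((0)·(-1.6667) + (3)·(-1.6667) + (-1)·(1.3333) + (-4)·(-3.6667) + (3)·(3.3333) + (-1)·(2.3333)) / 5 = 16/5 = 3.2
  S[V,V] = ((-1.6667)·(-1.6667) + (-1.6667)·(-1.6667) + (1.3333)·(1.3333) + (-3.6667)·(-3.6667) + (3.3333)·(3.3333) + (2.3333)·(2.3333)) / 5 = 37.3333/5 = 7.4667
  S = [[7.2, 3.2],
 [3.2, 7.4667]].

Step 3 — invert S. det(S) = 7.2·7.4667 - (3.2)² = 43.52.
  S^{-1} = (1/det) · [[d, -b], [-b, a]] = [[0.1716, -0.0735],
 [-0.0735, 0.1654]].

Step 4 — quadratic form (x̄ - mu_0)^T · S^{-1} · (x̄ - mu_0):
  S^{-1} · (x̄ - mu_0) = (0.5882, 0.239),
  (x̄ - mu_0)^T · [...] = (5)·(0.5882) + (3.6667)·(0.239) = 3.8174.

Step 5 — scale by n: T² = 6 · 3.8174 = 22.9044.

T² ≈ 22.9044


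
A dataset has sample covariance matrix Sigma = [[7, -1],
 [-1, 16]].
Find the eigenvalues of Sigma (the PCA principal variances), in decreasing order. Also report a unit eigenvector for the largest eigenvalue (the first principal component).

Step 1 — characteristic polynomial of 2×2 Sigma:
  det(Sigma - λI) = λ² - trace · λ + det = 0.
  trace = 7 + 16 = 23, det = 7·16 - (-1)² = 111.
Step 2 — discriminant:
  Δ = trace² - 4·det = 529 - 444 = 85.
Step 3 — eigenvalues:
  λ = (trace ± √Δ)/2 = (23 ± 9.2195)/2,
  λ_1 = 16.1098,  λ_2 = 6.8902.

Step 4 — unit eigenvector for λ_1: solve (Sigma - λ_1 I)v = 0. First row:
  (7 - 16.1098)·v_x + (-1)·v_y = 0, i.e. (-9.1098)·v_x + (-1)·v_y = 0,
  so v ∝ (b, λ_1 - a) = (-1, 9.1098); multiply by -1 so the first entry is positive: u = (1, -9.1098).
  ||u|| = √((1)² + (-9.1098)²) = √(83.988) ≈ 9.1645,
  v_1 = u/||u|| ≈ (0.1091, -0.994) (||v_1|| = 1).

λ_1 = 16.1098,  λ_2 = 6.8902;  v_1 ≈ (0.1091, -0.994)


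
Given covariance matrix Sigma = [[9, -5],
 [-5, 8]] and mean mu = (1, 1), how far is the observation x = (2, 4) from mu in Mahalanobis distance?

Step 1 — centre the observation: (x - mu) = (1, 3).

Step 2 — invert Sigma. det(Sigma) = 9·8 - (-5)² = 47.
  Sigma^{-1} = (1/det) · [[d, -b], [-b, a]] = [[0.1702, 0.1064],
 [0.1064, 0.1915]].

Step 3 — form the quadratic (x - mu)^T · Sigma^{-1} · (x - mu):
  Sigma^{-1} · (x - mu) = (0.4894, 0.6809).
  (x - mu)^T · [Sigma^{-1} · (x - mu)] = (1)·(0.4894) + (3)·(0.6809) = 2.5319.

Step 4 — take square root: d = √(2.5319) ≈ 1.5912.

d(x, mu) = √(2.5319) ≈ 1.5912


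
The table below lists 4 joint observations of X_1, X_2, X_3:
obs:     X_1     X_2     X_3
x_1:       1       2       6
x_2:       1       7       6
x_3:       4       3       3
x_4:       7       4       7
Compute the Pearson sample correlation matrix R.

Step 1 — column means:
  mean(X_1) = (1 + 1 + 4 + 7) / 4 = 13/4 = 3.25
  mean(X_2) = (2 + 7 + 3 + 4) / 4 = 16/4 = 4
  mean(X_3) = (6 + 6 + 3 + 7) / 4 = 22/4 = 5.5

Step 2 — sample variances and covariances s[i,j] = (1/(n-1)) · Σ_k (x_{k,i} - mean_i) · (x_{k,j} - mean_j), with n-1 = 3:
  s[X_1,X_1] = ((-2.25)·(-2.25) + (-2.25)·(-2.25) + (0.75)·(0.75) + (3.75)·(3.75)) / 3 = 24.75/3 = 8.25
  s[X_1,X_2] = ((-2.25)·(-2) + (-2.25)·(3) + (0.75)·(-1) + (3.75)·(0)) / 3 = -3/3 = -1
  s[X_1,X_3] = ((-2.25)·(0.5) + (-2.25)·(0.5) + (0.75)·(-2.5) + (3.75)·(1.5)) / 3 = 1.5/3 = 0.5
  s[X_2,X_2] = ((-2)·(-2) + (3)·(3) + (-1)·(-1) + (0)·(0)) / 3 = 14/3 = 4.6667
  s[X_2,X_3] = ((-2)·(0.5) + (3)·(0.5) + (-1)·(-2.5) + (0)·(1.5)) / 3 = 3/3 = 1
  s[X_3,X_3] = ((0.5)·(0.5) + (0.5)·(0.5) + (-2.5)·(-2.5) + (1.5)·(1.5)) / 3 = 9/3 = 3
  Sample standard deviations s_i = √(s[i,i]):
  s(X_1) = √(8.25) = 2.8723
  s(X_2) = √(4.6667) = 2.1602
  s(X_3) = √(3) = 1.7321

Step 3 — r_{ij} = s_{ij} / (s_i · s_j):
  r[X_1,X_1] = 1 (diagonal).
  r[X_1,X_2] = -1 / (2.8723 · 2.1602) = -1 / 6.2048 = -0.1612
  r[X_1,X_3] = 0.5 / (2.8723 · 1.7321) = 0.5 / 4.9749 = 0.1005
  r[X_2,X_2] = 1 (diagonal).
  r[X_2,X_3] = 1 / (2.1602 · 1.7321) = 1 / 3.7417 = 0.2673
  r[X_3,X_3] = 1 (diagonal).

R is symmetric with unit diagonal. Assembling:

R = [[1, -0.1612, 0.1005],
 [-0.1612, 1, 0.2673],
 [0.1005, 0.2673, 1]]


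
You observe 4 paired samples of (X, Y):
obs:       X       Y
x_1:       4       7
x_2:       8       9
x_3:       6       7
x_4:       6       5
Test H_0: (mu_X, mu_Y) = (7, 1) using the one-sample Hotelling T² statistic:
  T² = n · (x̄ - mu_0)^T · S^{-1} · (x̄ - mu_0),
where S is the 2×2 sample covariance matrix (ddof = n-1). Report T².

Step 1 — sample mean vector:
  mean(X) = (4 + 8 + 6 + 6) / 4 = 24/4 = 6
  mean(Y) = (7 + 9 + 7 + 5) / 4 = 28/4 = 7
  x̄ = (6, 7),  deviation x̄ - mu_0 = (6, 7) - (7, 1) = (-1, 6).

Step 2 — sample covariance matrix, S[i,j] = (1/(n-1)) · Σ_k (x_{k,i} - mean_i) · (x_{k,j} - mean_j), divisor n-1 = 3:
  S[X,X] = ((-2)·(-2) + (2)·(2) + (0)·(0) + (0)·(0)) / 3 = 8/3 = 2.6667
  S[X,Y] = ((-2)·(0) + (2)·(2) + (0)·(0) + (0)·(-2)) / 3 = 4/3 = 1.3333
  S[Y,Y] = ((0)·(0) + (2)·(2) + (0)·(0) + (-2)·(-2)) / 3 = 8/3 = 2.6667
  S = [[2.6667, 1.3333],
 [1.3333, 2.6667]].

Step 3 — invert S. det(S) = 2.6667·2.6667 - (1.3333)² = 5.3333.
  S^{-1} = (1/det) · [[d, -b], [-b, a]] = [[0.5, -0.25],
 [-0.25, 0.5]].

Step 4 — quadratic form (x̄ - mu_0)^T · S^{-1} · (x̄ - mu_0):
  S^{-1} · (x̄ - mu_0) = (-2, 3.25),
  (x̄ - mu_0)^T · [...] = (-1)·(-2) + (6)·(3.25) = 21.5.

Step 5 — scale by n: T² = 4 · 21.5 = 86.

T² ≈ 86


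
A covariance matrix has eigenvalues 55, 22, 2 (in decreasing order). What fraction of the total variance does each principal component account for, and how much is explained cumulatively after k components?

Step 1 — total variance = trace(Sigma) = Σ λ_i = 55 + 22 + 2 = 79.

Step 2 — fraction explained by component i = λ_i / Σ λ:
  PC1: 55/79 = 0.6962
  PC2: 22/79 = 0.2785
  PC3: 2/79 = 0.0253

Step 3 — cumulative fraction after k components = (λ_1 + ... + λ_k) / Σ λ:
  k = 1: 55/79 = 0.6962
  k = 2: (55 + 22)/79 = 77/79 = 0.9747
  k = 3: (55 + 22 + 2)/79 = 79/79 = 1

Summary (fraction, with percent):

explained: PC1 0.6962 (69.62%), PC2 0.2785 (27.85%), PC3 0.0253 (2.53%);  cumulative: 0.6962, 0.9747, 1


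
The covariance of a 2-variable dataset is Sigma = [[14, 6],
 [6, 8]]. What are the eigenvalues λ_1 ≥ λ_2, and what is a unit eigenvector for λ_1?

Step 1 — characteristic polynomial of 2×2 Sigma:
  det(Sigma - λI) = λ² - trace · λ + det = 0.
  trace = 14 + 8 = 22, det = 14·8 - (6)² = 76.
Step 2 — discriminant:
  Δ = trace² - 4·det = 484 - 304 = 180.
Step 3 — eigenvalues:
  λ = (trace ± √Δ)/2 = (22 ± 13.4164)/2,
  λ_1 = 17.7082,  λ_2 = 4.2918.

Step 4 — unit eigenvector for λ_1: solve (Sigma - λ_1 I)v = 0. First row:
  (14 - 17.7082)·v_x + (6)·v_y = 0, i.e. (-3.7082)·v_x + (6)·v_y = 0,
  so v ∝ (b, λ_1 - a) = (6, 3.7082) = u.
  ||u|| = √((6)² + (3.7082)²) = √(49.7508) ≈ 7.0534,
  v_1 = u/||u|| ≈ (0.8507, 0.5257) (||v_1|| = 1).

λ_1 = 17.7082,  λ_2 = 4.2918;  v_1 ≈ (0.8507, 0.5257)


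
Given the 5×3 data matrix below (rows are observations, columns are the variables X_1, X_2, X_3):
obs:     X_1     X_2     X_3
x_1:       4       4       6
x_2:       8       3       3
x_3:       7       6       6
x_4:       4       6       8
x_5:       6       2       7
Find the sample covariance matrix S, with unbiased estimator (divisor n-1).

Step 1 — column means:
  mean(X_1) = (4 + 8 + 7 + 4 + 6) / 5 = 29/5 = 5.8
  mean(X_2) = (4 + 3 + 6 + 6 + 2) / 5 = 21/5 = 4.2
  mean(X_3) = (6 + 3 + 6 + 8 + 7) / 5 = 30/5 = 6

Step 2 — sample covariance S[i,j] = (1/(n-1)) · Σ_k (x_{k,i} - mean_i) · (x_{k,j} - mean_j), with n-1 = 4.
  S[X_1,X_1] = ((-1.8)·(-1.8) + (2.2)·(2.2) + (1.2)·(1.2) + (-1.8)·(-1.8) + (0.2)·(0.2)) / 4 = 12.8/4 = 3.2
  S[X_1,X_2] = ((-1.8)·(-0.2) + (2.2)·(-1.2) + (1.2)·(1.8) + (-1.8)·(1.8) + (0.2)·(-2.2)) / 4 = -3.8/4 = -0.95
  S[X_1,X_3] = ((-1.8)·(0) + (2.2)·(-3) + (1.2)·(0) + (-1.8)·(2) + (0.2)·(1)) / 4 = -10/4 = -2.5
  S[X_2,X_2] = ((-0.2)·(-0.2) + (-1.2)·(-1.2) + (1.8)·(1.8) + (1.8)·(1.8) + (-2.2)·(-2.2)) / 4 = 12.8/4 = 3.2
  S[X_2,X_3] = ((-0.2)·(0) + (-1.2)·(-3) + (1.8)·(0) + (1.8)·(2) + (-2.2)·(1)) / 4 = 5/4 = 1.25
  S[X_3,X_3] = ((0)·(0) + (-3)·(-3) + (0)·(0) + (2)·(2) + (1)·(1)) / 4 = 14/4 = 3.5

S is symmetric (S[j,i] = S[i,j]). Assembling:

S = [[3.2, -0.95, -2.5],
 [-0.95, 3.2, 1.25],
 [-2.5, 1.25, 3.5]]


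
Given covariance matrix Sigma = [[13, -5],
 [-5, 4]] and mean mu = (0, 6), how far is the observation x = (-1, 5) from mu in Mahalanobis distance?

Step 1 — centre the observation: (x - mu) = (-1, -1).

Step 2 — invert Sigma. det(Sigma) = 13·4 - (-5)² = 27.
  Sigma^{-1} = (1/det) · [[d, -b], [-b, a]] = [[0.1481, 0.1852],
 [0.1852, 0.4815]].

Step 3 — form the quadratic (x - mu)^T · Sigma^{-1} · (x - mu):
  Sigma^{-1} · (x - mu) = (-0.3333, -0.6667).
  (x - mu)^T · [Sigma^{-1} · (x - mu)] = (-1)·(-0.3333) + (-1)·(-0.6667) = 1.

Step 4 — take square root: d = √(1) ≈ 1.

d(x, mu) = √(1) ≈ 1


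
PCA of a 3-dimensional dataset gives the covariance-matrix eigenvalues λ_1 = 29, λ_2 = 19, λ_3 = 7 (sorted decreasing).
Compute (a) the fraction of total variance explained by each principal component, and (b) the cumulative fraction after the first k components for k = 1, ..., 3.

Step 1 — total variance = trace(Sigma) = Σ λ_i = 29 + 19 + 7 = 55.

Step 2 — fraction explained by component i = λ_i / Σ λ:
  PC1: 29/55 = 0.5273
  PC2: 19/55 = 0.3455
  PC3: 7/55 = 0.1273

Step 3 — cumulative fraction after k components = (λ_1 + ... + λ_k) / Σ λ:
  k = 1: 29/55 = 0.5273
  k = 2: (29 + 19)/55 = 48/55 = 0.8727
  k = 3: (29 + 19 + 7)/55 = 55/55 = 1

Summary (fraction, with percent):

explained: PC1 0.5273 (52.73%), PC2 0.3455 (34.55%), PC3 0.1273 (12.73%);  cumulative: 0.5273, 0.8727, 1


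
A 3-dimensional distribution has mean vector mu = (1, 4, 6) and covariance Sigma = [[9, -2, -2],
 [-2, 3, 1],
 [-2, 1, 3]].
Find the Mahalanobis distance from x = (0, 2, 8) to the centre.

Step 1 — centre the observation: (x - mu) = (-1, -2, 2).

Step 2 — invert Sigma (cofactor / det for 3×3, or solve directly):
  Sigma^{-1} = [[0.1429, 0.0714, 0.0714],
 [0.0714, 0.4107, -0.0893],
 [0.0714, -0.0893, 0.4107]].

Step 3 — form the quadratic (x - mu)^T · Sigma^{-1} · (x - mu):
  Sigma^{-1} · (x - mu) = (-0.1429, -1.0714, 0.9286).
  (x - mu)^T · [Sigma^{-1} · (x - mu)] = (-1)·(-0.1429) + (-2)·(-1.0714) + (2)·(0.9286) = 4.1429.

Step 4 — take square root: d = √(4.1429) ≈ 2.0354.

d(x, mu) = √(4.1429) ≈ 2.0354


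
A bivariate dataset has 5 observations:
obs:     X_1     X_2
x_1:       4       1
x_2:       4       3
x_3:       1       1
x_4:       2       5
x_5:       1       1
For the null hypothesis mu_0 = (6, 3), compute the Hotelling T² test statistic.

Step 1 — sample mean vector:
  mean(X_1) = (4 + 4 + 1 + 2 + 1) / 5 = 12/5 = 2.4
  mean(X_2) = (1 + 3 + 1 + 5 + 1) / 5 = 11/5 = 2.2
  x̄ = (2.4, 2.2),  deviation x̄ - mu_0 = (2.4, 2.2) - (6, 3) = (-3.6, -0.8).

Step 2 — sample covariance matrix, S[i,j] = (1/(n-1)) · Σ_k (x_{k,i} - mean_i) · (x_{k,j} - mean_j), divisor n-1 = 4:
  S[X_1,X_1] = ((1.6)·(1.6) + (1.6)·(1.6) + (-1.4)·(-1.4) + (-0.4)·(-0.4) + (-1.4)·(-1.4)) / 4 = 9.2/4 = 2.3
  S[X_1,X_2] = ((1.6)·(-1.2) + (1.6)·(0.8) + (-1.4)·(-1.2) + (-0.4)·(2.8) + (-1.4)·(-1.2)) / 4 = 1.6/4 = 0.4
  S[X_2,X_2] = ((-1.2)·(-1.2) + (0.8)·(0.8) + (-1.2)·(-1.2) + (2.8)·(2.8) + (-1.2)·(-1.2)) / 4 = 12.8/4 = 3.2
  S = [[2.3, 0.4],
 [0.4, 3.2]].

Step 3 — invert S. det(S) = 2.3·3.2 - (0.4)² = 7.2.
  S^{-1} = (1/det) · [[d, -b], [-b, a]] = [[0.4444, -0.0556],
 [-0.0556, 0.3194]].

Step 4 — quadratic form (x̄ - mu_0)^T · S^{-1} · (x̄ - mu_0):
  S^{-1} · (x̄ - mu_0) = (-1.5556, -0.0556),
  (x̄ - mu_0)^T · [...] = (-3.6)·(-1.5556) + (-0.8)·(-0.0556) = 5.6444.

Step 5 — scale by n: T² = 5 · 5.6444 = 28.2222.

T² ≈ 28.2222


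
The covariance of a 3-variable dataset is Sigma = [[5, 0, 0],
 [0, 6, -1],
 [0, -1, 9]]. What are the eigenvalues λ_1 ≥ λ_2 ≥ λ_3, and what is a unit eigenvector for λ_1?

Step 1 — characteristic polynomial p(λ) = det(λI - Sigma) = λ³ - tr·λ² + c_1·λ - det, where tr = trace, c_1 = sum of the principal 2×2 minors, det = det(Sigma):
  tr = 5 + 6 + 9 = 20,
  c_1 = (5·6 - (0)²) + (5·9 - (0)²) + (6·9 - (-1)²) = 30 + 45 + 53 = 128,
  det = 5·(6·9 - (-1)²) - (0)·((0)·9 - (-1)·(0)) + (0)·((0)·(-1) - 6·(0)) = 5·(53) - (0)·(0) + (0)·(0) = 265.
  So p(λ) = λ³ - 20λ² + 128λ - 265.
Step 2 — look for an integer root (rational root theorem: any rational root is an integer divisor of 265). Testing λ = 5:
  p(5) = 125 - 500 + 640 - 265 = 0  ✓
  Dividing out (λ - 5): p(λ) = (λ - 5)(λ² - 15λ + 53).
Step 3 — remaining eigenvalues from the quadratic λ² - 15λ + 53 = 0:
  Δ = 15² - 4·53 = 225 - 212 = 13,  λ = (15 ± √13)/2 = (15 ± 3.6056)/2 ≈ 9.3028 or 5.6972.
  Sorted: λ_1 = 9.3028,  λ_2 = 5.6972,  λ_3 = 5  (check: sum = 20 = tr ✓).

Step 4 — unit eigenvector for λ_1 ≈ 9.3028: v spans the null space of (Sigma - λ_1 I), whose rows are
  r_1 = (-4.3028, 0, 0),  r_2 = (0, -3.3028, -1),  r_3 = (0, -1, -0.3028).
  v is orthogonal to every row, so take v ∝ r_1 × r_2 = ((0)·(-1) - (0)·(-3.3028), (0)·(0) - (-4.3028)·(-1), (-4.3028)·(-3.3028) - (0)·(0)) ≈ (0, -4.3028, 14.2111).
  Rescale (multiply by -1 so the first nonzero entry is positive): u = (0, 4.3028, -14.2111).
  ||u|| = √((0)² + (4.3028)² + (-14.2111)²) = √(220.4693) ≈ 14.8482,  v_1 = u/||u|| ≈ (0, 0.2898, -0.9571) (||v_1|| = 1).

λ_1 = 9.3028,  λ_2 = 5.6972,  λ_3 = 5;  v_1 ≈ (0, 0.2898, -0.9571)


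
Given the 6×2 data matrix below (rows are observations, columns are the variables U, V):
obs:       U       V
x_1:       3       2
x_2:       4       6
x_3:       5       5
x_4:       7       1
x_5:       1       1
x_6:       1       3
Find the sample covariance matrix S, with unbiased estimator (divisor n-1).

Step 1 — column means:
  mean(U) = (3 + 4 + 5 + 7 + 1 + 1) / 6 = 21/6 = 3.5
  mean(V) = (2 + 6 + 5 + 1 + 1 + 3) / 6 = 18/6 = 3

Step 2 — sample covariance S[i,j] = (1/(n-1)) · Σ_k (x_{k,i} - mean_i) · (x_{k,j} - mean_j), with n-1 = 5.
  S[U,U] = ((-0.5)·(-0.5) + (0.5)·(0.5) + (1.5)·(1.5) + (3.5)·(3.5) + (-2.5)·(-2.5) + (-2.5)·(-2.5)) / 5 = 27.5/5 = 5.5
  S[U,V] = ((-0.5)·(-1) + (0.5)·(3) + (1.5)·(2) + (3.5)·(-2) + (-2.5)·(-2) + (-2.5)·(0)) / 5 = 3/5 = 0.6
  S[V,V] = ((-1)·(-1) + (3)·(3) + (2)·(2) + (-2)·(-2) + (-2)·(-2) + (0)·(0)) / 5 = 22/5 = 4.4

S is symmetric (S[j,i] = S[i,j]). Assembling:

S = [[5.5, 0.6],
 [0.6, 4.4]]


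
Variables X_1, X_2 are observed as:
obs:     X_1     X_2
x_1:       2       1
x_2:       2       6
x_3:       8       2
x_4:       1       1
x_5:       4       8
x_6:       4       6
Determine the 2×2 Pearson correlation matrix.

Step 1 — column means:
  mean(X_1) = (2 + 2 + 8 + 1 + 4 + 4) / 6 = 21/6 = 3.5
  mean(X_2) = (1 + 6 + 2 + 1 + 8 + 6) / 6 = 24/6 = 4

Step 2 — sample variances and covariances s[i,j] = (1/(n-1)) · Σ_k (x_{k,i} - mean_i) · (x_{k,j} - mean_j), with n-1 = 5:
  s[X_1,X_1] = ((-1.5)·(-1.5) + (-1.5)·(-1.5) + (4.5)·(4.5) + (-2.5)·(-2.5) + (0.5)·(0.5) + (0.5)·(0.5)) / 5 = 31.5/5 = 6.3
  s[X_1,X_2] = ((-1.5)·(-3) + (-1.5)·(2) + (4.5)·(-2) + (-2.5)·(-3) + (0.5)·(4) + (0.5)·(2)) / 5 = 3/5 = 0.6
  s[X_2,X_2] = ((-3)·(-3) + (2)·(2) + (-2)·(-2) + (-3)·(-3) + (4)·(4) + (2)·(2)) / 5 = 46/5 = 9.2
  Sample standard deviations s_i = √(s[i,i]):
  s(X_1) = √(6.3) = 2.51
  s(X_2) = √(9.2) = 3.0332

Step 3 — r_{ij} = s_{ij} / (s_i · s_j):
  r[X_1,X_1] = 1 (diagonal).
  r[X_1,X_2] = 0.6 / (2.51 · 3.0332) = 0.6 / 7.6131 = 0.0788
  r[X_2,X_2] = 1 (diagonal).

R is symmetric with unit diagonal. Assembling:

R = [[1, 0.0788],
 [0.0788, 1]]


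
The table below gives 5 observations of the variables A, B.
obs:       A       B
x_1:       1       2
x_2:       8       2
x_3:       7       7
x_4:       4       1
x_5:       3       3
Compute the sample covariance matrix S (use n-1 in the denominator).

Step 1 — column means:
  mean(A) = (1 + 8 + 7 + 4 + 3) / 5 = 23/5 = 4.6
  mean(B) = (2 + 2 + 7 + 1 + 3) / 5 = 15/5 = 3

Step 2 — sample covariance S[i,j] = (1/(n-1)) · Σ_k (x_{k,i} - mean_i) · (x_{k,j} - mean_j), with n-1 = 4.
  S[A,A] = ((-3.6)·(-3.6) + (3.4)·(3.4) + (2.4)·(2.4) + (-0.6)·(-0.6) + (-1.6)·(-1.6)) / 4 = 33.2/4 = 8.3
  S[A,B] = ((-3.6)·(-1) + (3.4)·(-1) + (2.4)·(4) + (-0.6)·(-2) + (-1.6)·(0)) / 4 = 11/4 = 2.75
  S[B,B] = ((-1)·(-1) + (-1)·(-1) + (4)·(4) + (-2)·(-2) + (0)·(0)) / 4 = 22/4 = 5.5

S is symmetric (S[j,i] = S[i,j]). Assembling:

S = [[8.3, 2.75],
 [2.75, 5.5]]


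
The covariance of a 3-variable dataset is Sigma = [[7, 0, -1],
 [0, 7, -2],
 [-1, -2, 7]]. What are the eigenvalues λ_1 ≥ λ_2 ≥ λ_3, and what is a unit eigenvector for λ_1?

Step 1 — characteristic polynomial p(λ) = det(λI - Sigma) = λ³ - tr·λ² + c_1·λ - det, where tr = trace, c_1 = sum of the principal 2×2 minors, det = det(Sigma):
  tr = 7 + 7 + 7 = 21,
  c_1 = (7·7 - (0)²) + (7·7 - (-1)²) + (7·7 - (-2)²) = 49 + 48 + 45 = 142,
  det = 7·(7·7 - (-2)²) - (0)·((0)·7 - (-2)·(-1)) + (-1)·((0)·(-2) - 7·(-1)) = 7·(45) - (0)·(-2) + (-1)·(7) = 308.
  So p(λ) = λ³ - 21λ² + 142λ - 308.
Step 2 — look for an integer root (rational root theorem: any rational root is an integer divisor of 308). Testing λ = 7:
  p(7) = 343 - 1029 + 994 - 308 = 0  ✓
  Dividing out (λ - 7): p(λ) = (λ - 7)(λ² - 14λ + 44).
Step 3 — remaining eigenvalues from the quadratic λ² - 14λ + 44 = 0:
  Δ = 14² - 4·44 = 196 - 176 = 20,  λ = (14 ± √20)/2 = (14 ± 4.4721)/2 ≈ 9.2361 or 4.7639.
  Sorted: λ_1 = 9.2361,  λ_2 = 7,  λ_3 = 4.7639  (check: sum = 21 = tr ✓).

Step 4 — unit eigenvector for λ_1 ≈ 9.2361: v spans the null space of (Sigma - λ_1 I), whose rows are
  r_1 = (-2.2361, 0, -1),  r_2 = (0, -2.2361, -2),  r_3 = (-1, -2, -2.2361).
  v is orthogonal to every row, so take v ∝ r_1 × r_2 = ((0)·(-2) - (-1)·(-2.2361), (-1)·(0) - (-2.2361)·(-2), (-2.2361)·(-2.2361) - (0)·(0)) ≈ (-2.2361, -4.4721, 5).
  Rescale (multiply by -1 so the first nonzero entry is positive): u = (2.2361, 4.4721, -5).
  ||u|| = √((2.2361)² + (4.4721)² + (-5)²) = √(50) ≈ 7.0711,  v_1 = u/||u|| ≈ (0.3162, 0.6325, -0.7071) (||v_1|| = 1).

λ_1 = 9.2361,  λ_2 = 7,  λ_3 = 4.7639;  v_1 ≈ (0.3162, 0.6325, -0.7071)


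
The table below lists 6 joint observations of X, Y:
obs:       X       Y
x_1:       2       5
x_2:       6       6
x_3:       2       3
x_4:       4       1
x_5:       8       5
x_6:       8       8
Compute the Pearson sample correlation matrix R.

Step 1 — column means:
  mean(X) = (2 + 6 + 2 + 4 + 8 + 8) / 6 = 30/6 = 5
  mean(Y) = (5 + 6 + 3 + 1 + 5 + 8) / 6 = 28/6 = 4.6667

Step 2 — sample variances and covariances s[i,j] = (1/(n-1)) · Σ_k (x_{k,i} - mean_i) · (x_{k,j} - mean_j), with n-1 = 5:
  s[X,X] = ((-3)·(-3) + (1)·(1) + (-3)·(-3) + (-1)·(-1) + (3)·(3) + (3)·(3)) / 5 = 38/5 = 7.6
  s[X,Y] = ((-3)·(0.3333) + (1)·(1.3333) + (-3)·(-1.6667) + (-1)·(-3.6667) + (3)·(0.3333) + (3)·(3.3333)) / 5 = 20/5 = 4
  s[Y,Y] = ((0.3333)·(0.3333) + (1.3333)·(1.3333) + (-1.6667)·(-1.6667) + (-3.6667)·(-3.6667) + (0.3333)·(0.3333) + (3.3333)·(3.3333)) / 5 = 29.3333/5 = 5.8667
  Sample standard deviations s_i = √(s[i,i]):
  s(X) = √(7.6) = 2.7568
  s(Y) = √(5.8667) = 2.4221

Step 3 — r_{ij} = s_{ij} / (s_i · s_j):
  r[X,X] = 1 (diagonal).
  r[X,Y] = 4 / (2.7568 · 2.4221) = 4 / 6.6773 = 0.599
  r[Y,Y] = 1 (diagonal).

R is symmetric with unit diagonal. Assembling:

R = [[1, 0.599],
 [0.599, 1]]


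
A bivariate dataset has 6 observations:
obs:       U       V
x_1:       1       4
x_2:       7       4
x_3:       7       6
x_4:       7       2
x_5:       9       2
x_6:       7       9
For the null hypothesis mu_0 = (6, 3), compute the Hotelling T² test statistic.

Step 1 — sample mean vector:
  mean(U) = (1 + 7 + 7 + 7 + 9 + 7) / 6 = 38/6 = 6.3333
  mean(V) = (4 + 4 + 6 + 2 + 2 + 9) / 6 = 27/6 = 4.5
  x̄ = (6.3333, 4.5),  deviation x̄ - mu_0 = (6.3333, 4.5) - (6, 3) = (0.3333, 1.5).

Step 2 — sample covariance matrix, S[i,j] = (1/(n-1)) · Σ_k (x_{k,i} - mean_i) · (x_{k,j} - mean_j), divisor n-1 = 5:
  S[U,U] = ((-5.3333)·(-5.3333) + (0.6667)·(0.6667) + (0.6667)·(0.6667) + (0.6667)·(0.6667) + (2.6667)·(2.6667) + (0.6667)·(0.6667)) / 5 = 37.3333/5 = 7.4667
  S[U,V] = ((-5.3333)·(-0.5) + (0.6667)·(-0.5) + (0.6667)·(1.5) + (0.6667)·(-2.5) + (2.6667)·(-2.5) + (0.6667)·(4.5)) / 5 = -2/5 = -0.4
  S[V,V] = ((-0.5)·(-0.5) + (-0.5)·(-0.5) + (1.5)·(1.5) + (-2.5)·(-2.5) + (-2.5)·(-2.5) + (4.5)·(4.5)) / 5 = 35.5/5 = 7.1
  S = [[7.4667, -0.4],
 [-0.4, 7.1]].

Step 3 — invert S. det(S) = 7.4667·7.1 - (-0.4)² = 52.8533.
  S^{-1} = (1/det) · [[d, -b], [-b, a]] = [[0.1343, 0.0076],
 [0.0076, 0.1413]].

Step 4 — quadratic form (x̄ - mu_0)^T · S^{-1} · (x̄ - mu_0):
  S^{-1} · (x̄ - mu_0) = (0.0561, 0.2144),
  (x̄ - mu_0)^T · [...] = (0.3333)·(0.0561) + (1.5)·(0.2144) = 0.3404.

Step 5 — scale by n: T² = 6 · 0.3404 = 2.0421.

T² ≈ 2.0421


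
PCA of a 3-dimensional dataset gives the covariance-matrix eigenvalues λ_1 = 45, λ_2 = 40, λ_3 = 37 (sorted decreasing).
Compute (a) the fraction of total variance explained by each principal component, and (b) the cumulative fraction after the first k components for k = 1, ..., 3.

Step 1 — total variance = trace(Sigma) = Σ λ_i = 45 + 40 + 37 = 122.

Step 2 — fraction explained by component i = λ_i / Σ λ:
  PC1: 45/122 = 0.3689
  PC2: 40/122 = 0.3279
  PC3: 37/122 = 0.3033

Step 3 — cumulative fraction after k components = (λ_1 + ... + λ_k) / Σ λ:
  k = 1: 45/122 = 0.3689
  k = 2: (45 + 40)/122 = 85/122 = 0.6967
  k = 3: (45 + 40 + 37)/122 = 122/122 = 1

Summary (fraction, with percent):

explained: PC1 0.3689 (36.89%), PC2 0.3279 (32.79%), PC3 0.3033 (30.33%);  cumulative: 0.3689, 0.6967, 1


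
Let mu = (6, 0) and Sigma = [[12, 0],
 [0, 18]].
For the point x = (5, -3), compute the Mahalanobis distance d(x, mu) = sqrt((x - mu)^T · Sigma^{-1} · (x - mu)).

Step 1 — centre the observation: (x - mu) = (-1, -3).

Step 2 — invert Sigma. det(Sigma) = 12·18 - (0)² = 216.
  Sigma^{-1} = (1/det) · [[d, -b], [-b, a]] = [[0.0833, 0],
 [0, 0.0556]].

Step 3 — form the quadratic (x - mu)^T · Sigma^{-1} · (x - mu):
  Sigma^{-1} · (x - mu) = (-0.0833, -0.1667).
  (x - mu)^T · [Sigma^{-1} · (x - mu)] = (-1)·(-0.0833) + (-3)·(-0.1667) = 0.5833.

Step 4 — take square root: d = √(0.5833) ≈ 0.7638.

d(x, mu) = √(0.5833) ≈ 0.7638


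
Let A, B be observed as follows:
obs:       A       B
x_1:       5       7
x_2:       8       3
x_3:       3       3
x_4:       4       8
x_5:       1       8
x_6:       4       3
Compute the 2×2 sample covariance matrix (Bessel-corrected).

Step 1 — column means:
  mean(A) = (5 + 8 + 3 + 4 + 1 + 4) / 6 = 25/6 = 4.1667
  mean(B) = (7 + 3 + 3 + 8 + 8 + 3) / 6 = 32/6 = 5.3333

Step 2 — sample covariance S[i,j] = (1/(n-1)) · Σ_k (x_{k,i} - mean_i) · (x_{k,j} - mean_j), with n-1 = 5.
  S[A,A] = ((0.8333)·(0.8333) + (3.8333)·(3.8333) + (-1.1667)·(-1.1667) + (-0.1667)·(-0.1667) + (-3.1667)·(-3.1667) + (-0.1667)·(-0.1667)) / 5 = 26.8333/5 = 5.3667
  S[A,B] = ((0.8333)·(1.6667) + (3.8333)·(-2.3333) + (-1.1667)·(-2.3333) + (-0.1667)·(2.6667) + (-3.1667)·(2.6667) + (-0.1667)·(-2.3333)) / 5 = -13.3333/5 = -2.6667
  S[B,B] = ((1.6667)·(1.6667) + (-2.3333)·(-2.3333) + (-2.3333)·(-2.3333) + (2.6667)·(2.6667) + (2.6667)·(2.6667) + (-2.3333)·(-2.3333)) / 5 = 33.3333/5 = 6.6667

S is symmetric (S[j,i] = S[i,j]). Assembling:

S = [[5.3667, -2.6667],
 [-2.6667, 6.6667]]


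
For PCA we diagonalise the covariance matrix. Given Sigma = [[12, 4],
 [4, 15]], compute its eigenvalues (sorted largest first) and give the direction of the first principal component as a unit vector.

Step 1 — characteristic polynomial of 2×2 Sigma:
  det(Sigma - λI) = λ² - trace · λ + det = 0.
  trace = 12 + 15 = 27, det = 12·15 - (4)² = 164.
Step 2 — discriminant:
  Δ = trace² - 4·det = 729 - 656 = 73.
Step 3 — eigenvalues:
  λ = (trace ± √Δ)/2 = (27 ± 8.544)/2,
  λ_1 = 17.772,  λ_2 = 9.228.

Step 4 — unit eigenvector for λ_1: solve (Sigma - λ_1 I)v = 0. First row:
  (12 - 17.772)·v_x + (4)·v_y = 0, i.e. (-5.772)·v_x + (4)·v_y = 0,
  so v ∝ (b, λ_1 - a) = (4, 5.772) = u.
  ||u|| = √((4)² + (5.772)²) = √(49.316) ≈ 7.0225,
  v_1 = u/||u|| ≈ (0.5696, 0.8219) (||v_1|| = 1).

λ_1 = 17.772,  λ_2 = 9.228;  v_1 ≈ (0.5696, 0.8219)


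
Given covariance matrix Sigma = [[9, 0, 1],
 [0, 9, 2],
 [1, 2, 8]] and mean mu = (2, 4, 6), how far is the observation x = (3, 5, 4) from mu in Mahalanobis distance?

Step 1 — centre the observation: (x - mu) = (1, 1, -2).

Step 2 — invert Sigma (cofactor / det for 3×3, or solve directly):
  Sigma^{-1} = [[0.1128, 0.0033, -0.0149],
 [0.0033, 0.1177, -0.0299],
 [-0.0149, -0.0299, 0.1343]].

Step 3 — form the quadratic (x - mu)^T · Sigma^{-1} · (x - mu):
  Sigma^{-1} · (x - mu) = (0.1459, 0.1808, -0.3134).
  (x - mu)^T · [Sigma^{-1} · (x - mu)] = (1)·(0.1459) + (1)·(0.1808) + (-2)·(-0.3134) = 0.9536.

Step 4 — take square root: d = √(0.9536) ≈ 0.9765.

d(x, mu) = √(0.9536) ≈ 0.9765


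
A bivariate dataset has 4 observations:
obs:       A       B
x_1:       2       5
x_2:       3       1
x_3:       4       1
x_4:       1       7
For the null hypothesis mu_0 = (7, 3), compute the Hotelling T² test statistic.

Step 1 — sample mean vector:
  mean(A) = (2 + 3 + 4 + 1) / 4 = 10/4 = 2.5
  mean(B) = (5 + 1 + 1 + 7) / 4 = 14/4 = 3.5
  x̄ = (2.5, 3.5),  deviation x̄ - mu_0 = (2.5, 3.5) - (7, 3) = (-4.5, 0.5).

Step 2 — sample covariance matrix, S[i,j] = (1/(n-1)) · Σ_k (x_{k,i} - mean_i) · (x_{k,j} - mean_j), divisor n-1 = 3:
  S[A,A] = ((-0.5)·(-0.5) + (0.5)·(0.5) + (1.5)·(1.5) + (-1.5)·(-1.5)) / 3 = 5/3 = 1.6667
  S[A,B] = ((-0.5)·(1.5) + (0.5)·(-2.5) + (1.5)·(-2.5) + (-1.5)·(3.5)) / 3 = -11/3 = -3.6667
  S[B,B] = ((1.5)·(1.5) + (-2.5)·(-2.5) + (-2.5)·(-2.5) + (3.5)·(3.5)) / 3 = 27/3 = 9
  S = [[1.6667, -3.6667],
 [-3.6667, 9]].

Step 3 — invert S. det(S) = 1.6667·9 - (-3.6667)² = 1.5556.
  S^{-1} = (1/det) · [[d, -b], [-b, a]] = [[5.7857, 2.3571],
 [2.3571, 1.0714]].

Step 4 — quadratic form (x̄ - mu_0)^T · S^{-1} · (x̄ - mu_0):
  S^{-1} · (x̄ - mu_0) = (-24.8571, -10.0714),
  (x̄ - mu_0)^T · [...] = (-4.5)·(-24.8571) + (0.5)·(-10.0714) = 106.8214.

Step 5 — scale by n: T² = 4 · 106.8214 = 427.2857.

T² ≈ 427.2857


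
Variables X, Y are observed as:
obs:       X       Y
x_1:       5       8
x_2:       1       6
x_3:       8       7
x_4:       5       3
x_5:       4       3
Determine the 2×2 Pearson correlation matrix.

Step 1 — column means:
  mean(X) = (5 + 1 + 8 + 5 + 4) / 5 = 23/5 = 4.6
  mean(Y) = (8 + 6 + 7 + 3 + 3) / 5 = 27/5 = 5.4

Step 2 — sample variances and covariances s[i,j] = (1/(n-1)) · Σ_k (x_{k,i} - mean_i) · (x_{k,j} - mean_j), with n-1 = 4:
  s[X,X] = ((0.4)·(0.4) + (-3.6)·(-3.6) + (3.4)·(3.4) + (0.4)·(0.4) + (-0.6)·(-0.6)) / 4 = 25.2/4 = 6.3
  s[X,Y] = ((0.4)·(2.6) + (-3.6)·(0.6) + (3.4)·(1.6) + (0.4)·(-2.4) + (-0.6)·(-2.4)) / 4 = 4.8/4 = 1.2
  s[Y,Y] = ((2.6)·(2.6) + (0.6)·(0.6) + (1.6)·(1.6) + (-2.4)·(-2.4) + (-2.4)·(-2.4)) / 4 = 21.2/4 = 5.3
  Sample standard deviations s_i = √(s[i,i]):
  s(X) = √(6.3) = 2.51
  s(Y) = √(5.3) = 2.3022

Step 3 — r_{ij} = s_{ij} / (s_i · s_j):
  r[X,X] = 1 (diagonal).
  r[X,Y] = 1.2 / (2.51 · 2.3022) = 1.2 / 5.7784 = 0.2077
  r[Y,Y] = 1 (diagonal).

R is symmetric with unit diagonal. Assembling:

R = [[1, 0.2077],
 [0.2077, 1]]


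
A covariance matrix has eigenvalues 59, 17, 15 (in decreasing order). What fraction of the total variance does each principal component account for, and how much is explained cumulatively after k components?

Step 1 — total variance = trace(Sigma) = Σ λ_i = 59 + 17 + 15 = 91.

Step 2 — fraction explained by component i = λ_i / Σ λ:
  PC1: 59/91 = 0.6484
  PC2: 17/91 = 0.1868
  PC3: 15/91 = 0.1648

Step 3 — cumulative fraction after k components = (λ_1 + ... + λ_k) / Σ λ:
  k = 1: 59/91 = 0.6484
  k = 2: (59 + 17)/91 = 76/91 = 0.8352
  k = 3: (59 + 17 + 15)/91 = 91/91 = 1

Summary (fraction, with percent):

explained: PC1 0.6484 (64.84%), PC2 0.1868 (18.68%), PC3 0.1648 (16.48%);  cumulative: 0.6484, 0.8352, 1


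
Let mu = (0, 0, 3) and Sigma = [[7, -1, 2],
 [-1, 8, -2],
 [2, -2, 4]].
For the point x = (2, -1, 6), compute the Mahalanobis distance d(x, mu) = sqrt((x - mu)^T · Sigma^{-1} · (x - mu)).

Step 1 — centre the observation: (x - mu) = (2, -1, 3).

Step 2 — invert Sigma (cofactor / det for 3×3, or solve directly):
  Sigma^{-1} = [[0.1667, 0, -0.0833],
 [0, 0.1429, 0.0714],
 [-0.0833, 0.0714, 0.3274]].

Step 3 — form the quadratic (x - mu)^T · Sigma^{-1} · (x - mu):
  Sigma^{-1} · (x - mu) = (0.0833, 0.0714, 0.744).
  (x - mu)^T · [Sigma^{-1} · (x - mu)] = (2)·(0.0833) + (-1)·(0.0714) + (3)·(0.744) = 2.3274.

Step 4 — take square root: d = √(2.3274) ≈ 1.5256.

d(x, mu) = √(2.3274) ≈ 1.5256


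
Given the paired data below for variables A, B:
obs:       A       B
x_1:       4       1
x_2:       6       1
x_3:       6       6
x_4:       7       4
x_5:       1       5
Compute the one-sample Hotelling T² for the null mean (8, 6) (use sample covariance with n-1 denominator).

Step 1 — sample mean vector:
  mean(A) = (4 + 6 + 6 + 7 + 1) / 5 = 24/5 = 4.8
  mean(B) = (1 + 1 + 6 + 4 + 5) / 5 = 17/5 = 3.4
  x̄ = (4.8, 3.4),  deviation x̄ - mu_0 = (4.8, 3.4) - (8, 6) = (-3.2, -2.6).

Step 2 — sample covariance matrix, S[i,j] = (1/(n-1)) · Σ_k (x_{k,i} - mean_i) · (x_{k,j} - mean_j), divisor n-1 = 4:
  S[A,A] = ((-0.8)·(-0.8) + (1.2)·(1.2) + (1.2)·(1.2) + (2.2)·(2.2) + (-3.8)·(-3.8)) / 4 = 22.8/4 = 5.7
  S[A,B] = ((-0.8)·(-2.4) + (1.2)·(-2.4) + (1.2)·(2.6) + (2.2)·(0.6) + (-3.8)·(1.6)) / 4 = -2.6/4 = -0.65
  S[B,B] = ((-2.4)·(-2.4) + (-2.4)·(-2.4) + (2.6)·(2.6) + (0.6)·(0.6) + (1.6)·(1.6)) / 4 = 21.2/4 = 5.3
  S = [[5.7, -0.65],
 [-0.65, 5.3]].

Step 3 — invert S. det(S) = 5.7·5.3 - (-0.65)² = 29.7875.
  S^{-1} = (1/det) · [[d, -b], [-b, a]] = [[0.1779, 0.0218],
 [0.0218, 0.1914]].

Step 4 — quadratic form (x̄ - mu_0)^T · S^{-1} · (x̄ - mu_0):
  S^{-1} · (x̄ - mu_0) = (-0.6261, -0.5674),
  (x̄ - mu_0)^T · [...] = (-3.2)·(-0.6261) + (-2.6)·(-0.5674) = 3.4786.

Step 5 — scale by n: T² = 5 · 3.4786 = 17.3932.

T² ≈ 17.3932


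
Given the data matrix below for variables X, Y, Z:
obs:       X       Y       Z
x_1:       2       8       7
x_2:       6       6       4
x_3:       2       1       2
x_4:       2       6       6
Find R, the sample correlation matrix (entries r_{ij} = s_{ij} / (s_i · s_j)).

Step 1 — column means:
  mean(X) = (2 + 6 + 2 + 2) / 4 = 12/4 = 3
  mean(Y) = (8 + 6 + 1 + 6) / 4 = 21/4 = 5.25
  mean(Z) = (7 + 4 + 2 + 6) / 4 = 19/4 = 4.75

Step 2 — sample variances and covariances s[i,j] = (1/(n-1)) · Σ_k (x_{k,i} - mean_i) · (x_{k,j} - mean_j), with n-1 = 3:
  s[X,X] = ((-1)·(-1) + (3)·(3) + (-1)·(-1) + (-1)·(-1)) / 3 = 12/3 = 4
  s[X,Y] = ((-1)·(2.75) + (3)·(0.75) + (-1)·(-4.25) + (-1)·(0.75)) / 3 = 3/3 = 1
  s[X,Z] = ((-1)·(2.25) + (3)·(-0.75) + (-1)·(-2.75) + (-1)·(1.25)) / 3 = -3/3 = -1
  s[Y,Y] = ((2.75)·(2.75) + (0.75)·(0.75) + (-4.25)·(-4.25) + (0.75)·(0.75)) / 3 = 26.75/3 = 8.9167
  s[Y,Z] = ((2.75)·(2.25) + (0.75)·(-0.75) + (-4.25)·(-2.75) + (0.75)·(1.25)) / 3 = 18.25/3 = 6.0833
  s[Z,Z] = ((2.25)·(2.25) + (-0.75)·(-0.75) + (-2.75)·(-2.75) + (1.25)·(1.25)) / 3 = 14.75/3 = 4.9167
  Sample standard deviations s_i = √(s[i,i]):
  s(X) = √(4) = 2
  s(Y) = √(8.9167) = 2.9861
  s(Z) = √(4.9167) = 2.2174

Step 3 — r_{ij} = s_{ij} / (s_i · s_j):
  r[X,X] = 1 (diagonal).
  r[X,Y] = 1 / (2 · 2.9861) = 1 / 5.9722 = 0.1674
  r[X,Z] = -1 / (2 · 2.2174) = -1 / 4.4347 = -0.2255
  r[Y,Y] = 1 (diagonal).
  r[Y,Z] = 6.0833 / (2.9861 · 2.2174) = 6.0833 / 6.6212 = 0.9188
  r[Z,Z] = 1 (diagonal).

R is symmetric with unit diagonal. Assembling:

R = [[1, 0.1674, -0.2255],
 [0.1674, 1, 0.9188],
 [-0.2255, 0.9188, 1]]


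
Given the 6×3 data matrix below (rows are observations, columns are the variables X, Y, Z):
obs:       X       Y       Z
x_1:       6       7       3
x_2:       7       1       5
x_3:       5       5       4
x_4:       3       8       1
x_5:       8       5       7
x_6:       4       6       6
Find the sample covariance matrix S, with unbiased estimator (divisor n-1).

Step 1 — column means:
  mean(X) = (6 + 7 + 5 + 3 + 8 + 4) / 6 = 33/6 = 5.5
  mean(Y) = (7 + 1 + 5 + 8 + 5 + 6) / 6 = 32/6 = 5.3333
  mean(Z) = (3 + 5 + 4 + 1 + 7 + 6) / 6 = 26/6 = 4.3333

Step 2 — sample covariance S[i,j] = (1/(n-1)) · Σ_k (x_{k,i} - mean_i) · (x_{k,j} - mean_j), with n-1 = 5.
  S[X,X] = ((0.5)·(0.5) + (1.5)·(1.5) + (-0.5)·(-0.5) + (-2.5)·(-2.5) + (2.5)·(2.5) + (-1.5)·(-1.5)) / 5 = 17.5/5 = 3.5
  S[X,Y] = ((0.5)·(1.6667) + (1.5)·(-4.3333) + (-0.5)·(-0.3333) + (-2.5)·(2.6667) + (2.5)·(-0.3333) + (-1.5)·(0.6667)) / 5 = -14/5 = -2.8
  S[X,Z] = ((0.5)·(-1.3333) + (1.5)·(0.6667) + (-0.5)·(-0.3333) + (-2.5)·(-3.3333) + (2.5)·(2.6667) + (-1.5)·(1.6667)) / 5 = 13/5 = 2.6
  S[Y,Y] = ((1.6667)·(1.6667) + (-4.3333)·(-4.3333) + (-0.3333)·(-0.3333) + (2.6667)·(2.6667) + (-0.3333)·(-0.3333) + (0.6667)·(0.6667)) / 5 = 29.3333/5 = 5.8667
  S[Y,Z] = ((1.6667)·(-1.3333) + (-4.3333)·(0.6667) + (-0.3333)·(-0.3333) + (2.6667)·(-3.3333) + (-0.3333)·(2.6667) + (0.6667)·(1.6667)) / 5 = -13.6667/5 = -2.7333
  S[Z,Z] = ((-1.3333)·(-1.3333) + (0.6667)·(0.6667) + (-0.3333)·(-0.3333) + (-3.3333)·(-3.3333) + (2.6667)·(2.6667) + (1.6667)·(1.6667)) / 5 = 23.3333/5 = 4.6667

S is symmetric (S[j,i] = S[i,j]). Assembling:

S = [[3.5, -2.8, 2.6],
 [-2.8, 5.8667, -2.7333],
 [2.6, -2.7333, 4.6667]]
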